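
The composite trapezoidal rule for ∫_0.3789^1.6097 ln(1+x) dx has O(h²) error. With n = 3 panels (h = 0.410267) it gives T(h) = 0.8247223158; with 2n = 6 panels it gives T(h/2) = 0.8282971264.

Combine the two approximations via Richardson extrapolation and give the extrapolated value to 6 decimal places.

Order 2 gives 2^r = 4 and 2^r − 1 = 3.
4 × 0.8282971264 = 3.3131885056; 3.3131885056 − 0.8247223158 = 2.4884661898
R = 2.4884661898/3 = 0.8294887299
Shift from A(h/2): +0.0011916035.

0.829489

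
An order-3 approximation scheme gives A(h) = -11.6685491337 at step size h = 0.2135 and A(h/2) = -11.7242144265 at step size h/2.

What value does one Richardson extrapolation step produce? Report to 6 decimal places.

Leading term ∝ h^3; use weight 8 = 2^3.
8 × (-11.7242144265) = -93.7937154120; subtract (-11.6685491337) → -82.1251662783
R = (-82.1251662783)/7 = -11.7321666112

-11.732167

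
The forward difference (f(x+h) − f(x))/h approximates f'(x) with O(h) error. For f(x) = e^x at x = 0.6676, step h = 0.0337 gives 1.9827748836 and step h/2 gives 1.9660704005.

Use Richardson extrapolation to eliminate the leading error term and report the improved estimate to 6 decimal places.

Leading term ∝ h^1; use weight 2 = 2^1.
Top: 2(1.9660704005) − (1.9827748836) = 1.9493659174
Divide by 2^1 − 1 = 1.
(2·1.9660704005 − 1.9827748836)/(2 − 1) = 1.9493659174

1.949366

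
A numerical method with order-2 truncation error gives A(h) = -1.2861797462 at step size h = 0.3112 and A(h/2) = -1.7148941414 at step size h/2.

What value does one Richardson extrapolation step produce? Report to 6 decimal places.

r = 2, so 2^r = 4.
2^2 × A(h/2) = -6.8595765656; minus A(h) gives -5.5733968194.
Divide by 2^2 − 1 = 3.
(-5.5733968194) ÷ 3 = -1.8577989398
Correction |R − A(h/2)| = 1.429e-01; gap |A(h/2) − A(h)| = 4.287e-01.

-1.857799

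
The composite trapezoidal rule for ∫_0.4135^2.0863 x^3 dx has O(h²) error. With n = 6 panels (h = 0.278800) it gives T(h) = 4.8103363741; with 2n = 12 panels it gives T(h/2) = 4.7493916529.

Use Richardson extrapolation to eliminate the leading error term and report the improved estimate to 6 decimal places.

With r = 2 the leading error scales as h^2, so the weight is 2^2 = 4.
2^2 × A(h/2) = 18.9975666116; minus A(h) gives 14.1872302375.
Denominator 4 − 1 = 3.
R = 14.1872302375/3 = 4.7290767458
Gap between inputs: 6.094e-02; correction applied: −0.0203149071.

4.729077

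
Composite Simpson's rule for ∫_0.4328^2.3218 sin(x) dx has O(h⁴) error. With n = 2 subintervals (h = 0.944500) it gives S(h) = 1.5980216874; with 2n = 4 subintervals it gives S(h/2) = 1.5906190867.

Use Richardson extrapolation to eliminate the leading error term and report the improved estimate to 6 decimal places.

1.590126

Error is O(h^4); halving h shrinks it by 2^4 = 16.
Top: 16(1.5906190867) − (1.5980216874) = 23.8518836998
Extrapolated: 23.8518836998 / 15 = 1.5901255800
Correction |R − A(h/2)| = 4.935e-04; gap |A(h/2) − A(h)| = 7.403e-03.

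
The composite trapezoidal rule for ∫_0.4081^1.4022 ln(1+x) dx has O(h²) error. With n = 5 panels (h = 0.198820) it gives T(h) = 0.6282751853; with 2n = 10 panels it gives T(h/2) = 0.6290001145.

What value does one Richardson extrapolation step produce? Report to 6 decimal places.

Leading term ∝ h^2; use weight 4 = 2^2.
2^2*A(h/2) = 2.5160004580; minus A(h) gives 1.8877252727.
Extrapolated: 1.8877252727 / 3 = 0.6292417576

0.629242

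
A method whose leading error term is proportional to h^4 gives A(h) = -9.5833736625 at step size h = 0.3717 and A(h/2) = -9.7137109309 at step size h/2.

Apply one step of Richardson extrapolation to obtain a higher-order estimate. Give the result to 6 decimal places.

-9.722400

With r = 4 the leading error scales as h^4, so the weight is 2^4 = 16.
Difference of the inputs: -9.7137109309 − (-9.5833736625) = -0.1303372684
Divide by 2^4 − 1 = 15: (-0.1303372684)/15 = -0.0086891512
R = -9.7137109309 − 0.0086891512 = -9.7224000821
Gap between inputs: 1.303e-01; correction applied: −0.0086891512.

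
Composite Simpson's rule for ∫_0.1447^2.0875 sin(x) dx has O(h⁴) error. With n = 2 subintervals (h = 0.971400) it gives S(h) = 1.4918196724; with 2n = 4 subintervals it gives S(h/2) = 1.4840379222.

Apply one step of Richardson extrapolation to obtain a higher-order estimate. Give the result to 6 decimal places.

Order 4 gives 2^r = 16 and 2^r − 1 = 15.
Numerator 16 × A(h/2) − A(h) = 16 × 1.4840379222 − 1.4918196724 = 22.2527870828
22.2527870828 ÷ 15 = 1.4835191389

1.483519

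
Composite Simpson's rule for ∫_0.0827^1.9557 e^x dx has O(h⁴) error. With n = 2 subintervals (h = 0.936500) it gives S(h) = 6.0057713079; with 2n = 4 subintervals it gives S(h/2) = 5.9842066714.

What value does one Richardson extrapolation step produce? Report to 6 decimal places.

5.982769

With r = 4 the leading error scales as h^4, so the weight is 2^4 = 16.
Numerator 16*A(h/2) − A(h) = 16*5.9842066714 − 6.0057713079 = 89.7415354345
Divide by 2^4 − 1 = 15.
Extrapolated: 89.7415354345 / 15 = 5.9827690290
Gap between inputs: 2.156e-02; correction applied: −0.0014376424.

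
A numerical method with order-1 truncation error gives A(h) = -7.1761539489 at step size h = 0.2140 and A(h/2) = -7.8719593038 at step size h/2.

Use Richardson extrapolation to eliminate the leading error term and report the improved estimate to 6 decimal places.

Leading term ∝ h^1; use weight 2 = 2^1.
A(h/2) − A(h) = -7.8719593038 − (-7.1761539489) = -0.6958053549
Correction (A(h/2) − A(h))/(2 − 1) = (-0.6958053549)/1 = -0.6958053549
R = -7.8719593038 − 0.6958053549 = -8.5677646587

-8.567765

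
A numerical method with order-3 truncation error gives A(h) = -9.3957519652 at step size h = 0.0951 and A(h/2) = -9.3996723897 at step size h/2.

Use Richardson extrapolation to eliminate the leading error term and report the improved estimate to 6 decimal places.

r = 3, so 2^r = 8.
Numerator 8 × A(h/2) − A(h) = 8 × (-9.3996723897) − (-9.3957519652) = -65.8016271524
Divide by 2^3 − 1 = 7.
So the Richardson estimate is -9.4002324503.

-9.400232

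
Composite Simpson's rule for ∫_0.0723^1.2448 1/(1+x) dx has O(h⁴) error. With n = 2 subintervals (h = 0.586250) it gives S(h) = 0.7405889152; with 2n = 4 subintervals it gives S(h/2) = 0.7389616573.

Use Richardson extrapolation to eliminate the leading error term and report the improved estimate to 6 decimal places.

0.738853

With r = 4 the leading error scales as h^4, so the weight is 2^4 = 16.
Weighted: 11.8233865168 − 0.7405889152 = 11.0827976016
Extrapolated: 11.0827976016 / 15 = 0.7388531734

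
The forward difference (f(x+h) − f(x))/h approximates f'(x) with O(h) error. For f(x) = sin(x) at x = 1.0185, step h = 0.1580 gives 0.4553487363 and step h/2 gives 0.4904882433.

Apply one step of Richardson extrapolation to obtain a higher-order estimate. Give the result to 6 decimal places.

0.525628

Order 1 gives 2^r = 2 and 2^r − 1 = 1.
2×0.4904882433 = 0.9809764866; 0.9809764866 − 0.4553487363 = 0.5256277503
Divide by 2^1 − 1 = 1.
Result: 0.5256277503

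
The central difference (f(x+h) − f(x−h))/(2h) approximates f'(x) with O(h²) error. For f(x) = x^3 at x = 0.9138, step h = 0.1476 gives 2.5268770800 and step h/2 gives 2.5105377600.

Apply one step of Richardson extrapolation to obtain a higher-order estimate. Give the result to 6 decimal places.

Method order is 2; weight 2^2 = 4.
A(h/2) − A(h) = 2.5105377600 − 2.5268770800 = -0.0163393200
Divide by 2^2 − 1 = 3: (-0.0163393200)/3 = -0.0054464400
R = 2.5105377600 − 0.0054464400 = 2.5050913200
Gap between inputs: 1.634e-02; correction applied: −0.0054464400.

2.505091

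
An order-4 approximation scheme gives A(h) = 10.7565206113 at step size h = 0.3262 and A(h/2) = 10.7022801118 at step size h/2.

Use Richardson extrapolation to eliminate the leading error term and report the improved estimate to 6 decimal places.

Method order is 4; weight 2^4 = 16.
16*10.7022801118 = 171.2364817888; subtract 10.7565206113 → 160.4799611775
Denominator 16 − 1 = 15.
Extrapolated: 160.4799611775 / 15 = 10.6986640785

10.698664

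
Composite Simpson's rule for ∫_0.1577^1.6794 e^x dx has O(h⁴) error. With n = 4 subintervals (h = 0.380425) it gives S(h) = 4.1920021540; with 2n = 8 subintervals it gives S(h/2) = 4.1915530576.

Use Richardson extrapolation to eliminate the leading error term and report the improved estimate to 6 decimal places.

4.191523

r = 4: numerator weight 16, denominator 15.
Numerator 16×A(h/2) − A(h) = 16×4.1915530576 − 4.1920021540 = 62.8728467676
Extrapolated: 62.8728467676 / 15 = 4.1915231178
Correction |R − A(h/2)| = 2.994e-05; gap |A(h/2) − A(h)| = 4.491e-04.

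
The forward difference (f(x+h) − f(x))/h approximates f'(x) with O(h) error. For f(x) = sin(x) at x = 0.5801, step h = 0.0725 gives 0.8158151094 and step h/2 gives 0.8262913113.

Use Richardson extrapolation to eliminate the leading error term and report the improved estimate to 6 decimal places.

Error is O(h^1); halving h shrinks it by 2^1 = 2.
2·0.8262913113 = 1.6525826226; subtract 0.8158151094 → 0.8367675132
Denominator 2 − 1 = 1.
R = 0.8367675132/1 = 0.8367675132
Correction |R − A(h/2)| = 1.048e-02; gap |A(h/2) − A(h)| = 1.048e-02.

0.836768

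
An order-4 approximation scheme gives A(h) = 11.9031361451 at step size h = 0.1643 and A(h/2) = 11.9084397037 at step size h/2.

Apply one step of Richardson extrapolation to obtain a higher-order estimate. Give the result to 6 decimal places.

With r = 4 the leading error scales as h^4, so the weight is 2^4 = 16.
Weighted: 190.5350352592 − 11.9031361451 = 178.6318991141
Denominator 16 − 1 = 15.
(16 × 11.9084397037 − 11.9031361451)/(16 − 1) = 11.9087932743
Correction |R − A(h/2)| = 3.536e-04; gap |A(h/2) − A(h)| = 5.304e-03.

11.908793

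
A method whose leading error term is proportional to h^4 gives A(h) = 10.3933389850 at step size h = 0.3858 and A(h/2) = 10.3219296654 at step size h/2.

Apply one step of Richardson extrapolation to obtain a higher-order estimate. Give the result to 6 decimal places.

The method has order 4: 2^4 = 16.
16 × 10.3219296654 − 10.3933389850 = 154.7575356614
Denominator 16 − 1 = 15.
(16 × 10.3219296654 − 10.3933389850)/(16 − 1) = 10.3171690441

10.317169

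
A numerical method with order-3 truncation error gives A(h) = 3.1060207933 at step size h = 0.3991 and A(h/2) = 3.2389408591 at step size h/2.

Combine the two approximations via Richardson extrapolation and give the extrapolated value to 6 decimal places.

Leading term ∝ h^3; use weight 8 = 2^3.
Difference of the inputs: 3.2389408591 − 3.1060207933 = 0.1329200658
Divide by 2^3 − 1 = 7: 0.1329200658/7 = 0.0189885808
R = A(h/2) + (A(h/2) − A(h))/7 = 3.2389408591 + 0.0189885808 = 3.2579294399

3.257929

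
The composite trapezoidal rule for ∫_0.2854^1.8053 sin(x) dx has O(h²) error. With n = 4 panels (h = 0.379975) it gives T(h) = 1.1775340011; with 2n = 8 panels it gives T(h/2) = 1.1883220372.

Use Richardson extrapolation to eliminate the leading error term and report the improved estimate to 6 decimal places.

Leading term ∝ h^2; use weight 4 = 2^2.
Weighted: 4.7532881488 − 1.1775340011 = 3.5757541477
Divide by 2^2 − 1 = 3.
Extrapolated: 3.5757541477 / 3 = 1.1919180492
Correction |R − A(h/2)| = 3.596e-03; gap |A(h/2) − A(h)| = 1.079e-02.

1.191918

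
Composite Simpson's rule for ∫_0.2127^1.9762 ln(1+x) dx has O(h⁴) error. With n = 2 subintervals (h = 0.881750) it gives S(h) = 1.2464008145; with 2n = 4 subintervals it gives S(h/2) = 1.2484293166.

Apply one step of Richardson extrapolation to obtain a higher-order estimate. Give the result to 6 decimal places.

1.248565

Leading term ∝ h^4; use weight 16 = 2^4.
16*1.2484293166 = 19.9748690656; subtract 1.2464008145 → 18.7284682511
Denominator 16 − 1 = 15.
18.7284682511 ÷ 15 = 1.2485645501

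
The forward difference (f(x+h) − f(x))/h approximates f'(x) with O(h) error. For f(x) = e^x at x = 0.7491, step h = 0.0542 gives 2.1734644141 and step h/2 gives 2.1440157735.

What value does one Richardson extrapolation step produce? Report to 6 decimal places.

2.114567

Error is O(h^1); halving h shrinks it by 2^1 = 2.
2*2.1440157735 = 4.2880315470; subtract 2.1734644141 → 2.1145671329
(2*2.1440157735 − 2.1734644141)/(2 − 1) = 2.1145671329
Shift from A(h/2): −0.0294486406.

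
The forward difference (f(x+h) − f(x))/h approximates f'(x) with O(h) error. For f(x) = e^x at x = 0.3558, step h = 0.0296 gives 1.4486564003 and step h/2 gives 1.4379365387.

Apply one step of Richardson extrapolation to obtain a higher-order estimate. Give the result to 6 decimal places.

1.427217

Error is O(h^1); halving h shrinks it by 2^1 = 2.
Numerator 2 × A(h/2) − A(h) = 2 × 1.4379365387 − 1.4486564003 = 1.4272166771
(2 × 1.4379365387 − 1.4486564003)/(2 − 1) = 1.4272166771
Shift from A(h/2): −0.0107198616.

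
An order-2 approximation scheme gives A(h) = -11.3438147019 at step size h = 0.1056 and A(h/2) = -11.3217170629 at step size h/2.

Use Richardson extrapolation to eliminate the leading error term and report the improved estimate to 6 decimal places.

Method order is 2; weight 2^2 = 4.
Numerator 4×A(h/2) − A(h) = 4×(-11.3217170629) − (-11.3438147019) = -33.9430535497
R = (-33.9430535497)/3 = -11.3143511832

-11.314351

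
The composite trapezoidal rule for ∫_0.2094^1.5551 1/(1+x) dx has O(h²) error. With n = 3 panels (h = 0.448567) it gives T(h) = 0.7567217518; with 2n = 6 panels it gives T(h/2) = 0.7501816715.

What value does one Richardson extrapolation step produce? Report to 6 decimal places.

r = 2: numerator weight 4, denominator 3.
4×0.7501816715 = 3.0007266860; subtract 0.7567217518 → 2.2440049342
Denominator 4 − 1 = 3.
So the Richardson estimate is 0.7480016447.

0.748002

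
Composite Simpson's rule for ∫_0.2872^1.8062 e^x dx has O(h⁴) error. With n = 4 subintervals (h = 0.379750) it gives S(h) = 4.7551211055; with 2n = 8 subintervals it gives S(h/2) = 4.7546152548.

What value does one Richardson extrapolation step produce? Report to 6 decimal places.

r = 4, so 2^r = 16.
16×4.7546152548 − 4.7551211055 = 71.3187229713
Denominator 16 − 1 = 15.
R = 71.3187229713/15 = 4.7545815314
Shift from A(h/2): −0.0000337234.

4.754582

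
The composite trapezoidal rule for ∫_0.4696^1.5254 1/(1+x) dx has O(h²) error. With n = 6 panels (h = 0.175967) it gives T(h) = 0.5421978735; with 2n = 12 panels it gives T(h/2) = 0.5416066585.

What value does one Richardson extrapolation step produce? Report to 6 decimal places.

Order 2 gives 2^r = 4 and 2^r − 1 = 3.
Top: 4(0.5416066585) − (0.5421978735) = 1.6242287605
R = 1.6242287605/3 = 0.5414095868

0.541410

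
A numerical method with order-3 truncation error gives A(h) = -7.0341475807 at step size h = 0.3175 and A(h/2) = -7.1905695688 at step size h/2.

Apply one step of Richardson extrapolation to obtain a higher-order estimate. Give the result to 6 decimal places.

r = 3, so 2^r = 8.
2^3 × A(h/2) = -57.5245565504; minus A(h) gives -50.4904089697.
(8 × (-7.1905695688) − (-7.0341475807))/(8 − 1) = -7.2129155671
Gap between inputs: 1.564e-01; correction applied: −0.0223459983.

-7.212916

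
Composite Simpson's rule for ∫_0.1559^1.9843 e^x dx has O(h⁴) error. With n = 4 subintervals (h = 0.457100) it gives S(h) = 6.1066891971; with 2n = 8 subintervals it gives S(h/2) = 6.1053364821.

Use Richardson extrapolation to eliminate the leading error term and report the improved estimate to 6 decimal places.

The method has order 4: 2^4 = 16.
16 × 6.1053364821 = 97.6853837136; 97.6853837136 − 6.1066891971 = 91.5786945165
Divide by 2^4 − 1 = 15.
91.5786945165 ÷ 15 = 6.1052463011
Gap between inputs: 1.353e-03; correction applied: −0.0000901810.

6.105246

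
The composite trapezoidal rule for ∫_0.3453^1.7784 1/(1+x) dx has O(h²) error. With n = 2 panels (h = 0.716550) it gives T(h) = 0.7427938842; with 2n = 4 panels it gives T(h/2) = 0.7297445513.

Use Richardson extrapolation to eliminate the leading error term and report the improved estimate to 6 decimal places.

Order 2 gives 2^r = 4 and 2^r − 1 = 3.
2^2×A(h/2) = 2.9189782052; minus A(h) gives 2.1761843210.
Extrapolated: 2.1761843210 / 3 = 0.7253947737
Correction |R − A(h/2)| = 4.350e-03; gap |A(h/2) − A(h)| = 1.305e-02.

0.725395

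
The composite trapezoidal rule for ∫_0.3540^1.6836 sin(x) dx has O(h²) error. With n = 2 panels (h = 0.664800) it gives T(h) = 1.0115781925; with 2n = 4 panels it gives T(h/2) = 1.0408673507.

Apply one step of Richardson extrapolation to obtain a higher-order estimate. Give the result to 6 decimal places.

1.050630

With r = 2 the leading error scales as h^2, so the weight is 2^2 = 4.
Top: 4(1.0408673507) − (1.0115781925) = 3.1518912103
Divide by 2^2 − 1 = 3.
Extrapolated: 3.1518912103 / 3 = 1.0506304034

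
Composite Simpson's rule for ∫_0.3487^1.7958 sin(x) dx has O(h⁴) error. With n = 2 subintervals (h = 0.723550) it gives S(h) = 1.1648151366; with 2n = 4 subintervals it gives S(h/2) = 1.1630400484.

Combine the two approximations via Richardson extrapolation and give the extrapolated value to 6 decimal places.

1.162922

With r = 4 the leading error scales as h^4, so the weight is 2^4 = 16.
2^4·A(h/2) = 18.6086407744; minus A(h) gives 17.4438256378.
Denominator 16 − 1 = 15.
(16·1.1630400484 − 1.1648151366)/(16 − 1) = 1.1629217092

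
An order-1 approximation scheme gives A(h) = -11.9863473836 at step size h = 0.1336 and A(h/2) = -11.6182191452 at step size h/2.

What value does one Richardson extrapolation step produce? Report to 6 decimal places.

Order 1 gives 2^r = 2 and 2^r − 1 = 1.
Numerator 2 × A(h/2) − A(h) = 2 × (-11.6182191452) − (-11.9863473836) = -11.2500909068
Divide by 2^1 − 1 = 1.
Result: -11.2500909068
Shift from A(h/2): +0.3681282384.

-11.250091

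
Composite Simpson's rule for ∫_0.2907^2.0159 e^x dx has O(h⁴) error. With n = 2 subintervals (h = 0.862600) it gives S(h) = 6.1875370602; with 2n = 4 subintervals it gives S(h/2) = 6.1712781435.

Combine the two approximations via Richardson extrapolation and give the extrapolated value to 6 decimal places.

With r = 4 the leading error scales as h^4, so the weight is 2^4 = 16.
16 × 6.1712781435 − 6.1875370602 = 92.5529132358
92.5529132358 ÷ 15 = 6.1701942157

6.170194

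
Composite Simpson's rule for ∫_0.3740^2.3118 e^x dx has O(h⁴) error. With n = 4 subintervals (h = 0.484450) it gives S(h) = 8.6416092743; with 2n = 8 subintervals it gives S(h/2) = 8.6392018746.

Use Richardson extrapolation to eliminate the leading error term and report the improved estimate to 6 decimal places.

8.639041

r = 4: numerator weight 16, denominator 15.
16·8.6392018746 = 138.2272299936; 138.2272299936 − 8.6416092743 = 129.5856207193
129.5856207193 ÷ 15 = 8.6390413813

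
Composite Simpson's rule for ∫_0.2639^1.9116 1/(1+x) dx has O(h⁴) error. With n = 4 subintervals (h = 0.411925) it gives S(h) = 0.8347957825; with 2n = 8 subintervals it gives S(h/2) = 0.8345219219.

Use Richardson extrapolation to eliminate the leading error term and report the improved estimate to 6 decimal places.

0.834504

Order 4 gives 2^r = 16 and 2^r − 1 = 15.
16×0.8345219219 = 13.3523507504; subtract 0.8347957825 → 12.5175549679
Extrapolated: 12.5175549679 / 15 = 0.8345036645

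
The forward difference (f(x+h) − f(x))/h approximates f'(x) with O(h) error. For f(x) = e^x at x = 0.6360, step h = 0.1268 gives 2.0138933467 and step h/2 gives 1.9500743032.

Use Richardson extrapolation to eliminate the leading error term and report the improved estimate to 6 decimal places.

1.886255

Order 1 gives 2^r = 2 and 2^r − 1 = 1.
Difference of the inputs: 1.9500743032 − 2.0138933467 = -0.0638190435
Correction (A(h/2) − A(h))/(2 − 1) = (-0.0638190435)/1 = -0.0638190435
R = 1.9500743032 − 0.0638190435 = 1.8862552597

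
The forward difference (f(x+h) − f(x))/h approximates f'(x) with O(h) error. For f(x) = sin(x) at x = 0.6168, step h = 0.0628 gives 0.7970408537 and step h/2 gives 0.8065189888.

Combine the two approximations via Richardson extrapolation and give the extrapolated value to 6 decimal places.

0.815997

The method has order 1: 2^1 = 2.
2^1*A(h/2) = 1.6130379776; minus A(h) gives 0.8159971239.
Divide by 2^1 − 1 = 1.
0.8159971239 ÷ 1 = 0.8159971239
Correction |R − A(h/2)| = 9.478e-03; gap |A(h/2) − A(h)| = 9.478e-03.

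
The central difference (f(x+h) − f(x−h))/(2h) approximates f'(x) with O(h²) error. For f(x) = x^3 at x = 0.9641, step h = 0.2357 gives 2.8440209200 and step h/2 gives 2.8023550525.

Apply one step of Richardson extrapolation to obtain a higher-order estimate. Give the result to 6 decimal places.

r = 2: numerator weight 4, denominator 3.
Top: 4(2.8023550525) − (2.8440209200) = 8.3653992900
Denominator 4 − 1 = 3.
So the Richardson estimate is 2.7884664300.
Shift from A(h/2): −0.0138886225.

2.788466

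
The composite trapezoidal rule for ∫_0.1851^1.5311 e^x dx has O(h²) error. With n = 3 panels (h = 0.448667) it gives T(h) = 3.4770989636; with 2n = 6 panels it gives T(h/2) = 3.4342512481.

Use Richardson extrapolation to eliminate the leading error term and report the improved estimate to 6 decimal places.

3.419969

With r = 2 the leading error scales as h^2, so the weight is 2^2 = 4.
4*3.4342512481 = 13.7370049924; 13.7370049924 − 3.4770989636 = 10.2599060288
(4*3.4342512481 − 3.4770989636)/(4 − 1) = 3.4199686763
Shift from A(h/2): −0.0142825718.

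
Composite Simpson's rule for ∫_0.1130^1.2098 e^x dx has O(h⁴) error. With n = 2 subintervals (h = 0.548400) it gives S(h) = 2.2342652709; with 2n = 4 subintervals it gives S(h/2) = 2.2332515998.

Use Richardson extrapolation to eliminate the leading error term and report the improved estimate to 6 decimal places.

With r = 4 the leading error scales as h^4, so the weight is 2^4 = 16.
Numerator 16 × A(h/2) − A(h) = 16 × 2.2332515998 − 2.2342652709 = 33.4977603259
33.4977603259 ÷ 15 = 2.2331840217

2.233184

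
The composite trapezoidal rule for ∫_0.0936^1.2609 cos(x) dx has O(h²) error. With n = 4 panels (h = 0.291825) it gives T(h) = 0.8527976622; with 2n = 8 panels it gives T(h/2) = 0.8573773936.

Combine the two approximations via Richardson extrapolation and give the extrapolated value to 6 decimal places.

0.858904

Order 2 gives 2^r = 4 and 2^r − 1 = 3.
Numerator 4 × A(h/2) − A(h) = 4 × 0.8573773936 − 0.8527976622 = 2.5767119122
Denominator 4 − 1 = 3.
R = 2.5767119122/3 = 0.8589039707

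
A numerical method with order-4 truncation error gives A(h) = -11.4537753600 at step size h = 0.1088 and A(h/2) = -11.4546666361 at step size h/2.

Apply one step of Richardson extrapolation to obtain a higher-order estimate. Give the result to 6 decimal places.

Method order is 4; weight 2^4 = 16.
16*(-11.4546666361) − (-11.4537753600) = -171.8208908176
Divide by 2^4 − 1 = 15.
Extrapolated: (-171.8208908176) / 15 = -11.4547260545

-11.454726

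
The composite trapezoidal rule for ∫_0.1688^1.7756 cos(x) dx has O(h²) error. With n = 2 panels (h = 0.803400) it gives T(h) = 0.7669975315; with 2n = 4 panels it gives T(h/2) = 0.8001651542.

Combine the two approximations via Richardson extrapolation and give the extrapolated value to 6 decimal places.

0.811221

Leading term ∝ h^2; use weight 4 = 2^2.
2^2*A(h/2) = 3.2006606168; minus A(h) gives 2.4336630853.
Divide by 2^2 − 1 = 3.
R = 2.4336630853/3 = 0.8112210284
Shift from A(h/2): +0.0110558742.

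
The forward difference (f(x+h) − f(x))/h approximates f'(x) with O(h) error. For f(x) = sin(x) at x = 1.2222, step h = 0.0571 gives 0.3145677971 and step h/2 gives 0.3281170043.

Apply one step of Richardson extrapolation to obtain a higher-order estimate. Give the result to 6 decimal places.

0.341666

r = 1: numerator weight 2, denominator 1.
2^1 × A(h/2) = 0.6562340086; minus A(h) gives 0.3416662115.
R = 0.3416662115/1 = 0.3416662115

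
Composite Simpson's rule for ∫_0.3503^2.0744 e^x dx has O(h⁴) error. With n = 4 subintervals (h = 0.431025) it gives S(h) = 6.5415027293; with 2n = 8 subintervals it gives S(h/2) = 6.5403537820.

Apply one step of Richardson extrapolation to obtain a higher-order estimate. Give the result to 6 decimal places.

6.540277

Method order is 4; weight 2^4 = 16.
Weighted: 104.6456605120 − 6.5415027293 = 98.1041577827
(16 × 6.5403537820 − 6.5415027293)/(16 − 1) = 6.5402771855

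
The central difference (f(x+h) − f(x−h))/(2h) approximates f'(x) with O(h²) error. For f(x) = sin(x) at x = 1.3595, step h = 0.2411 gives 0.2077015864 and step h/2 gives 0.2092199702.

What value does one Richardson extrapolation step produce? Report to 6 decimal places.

Leading term ∝ h^2; use weight 4 = 2^2.
Difference of the inputs: 0.2092199702 − 0.2077015864 = 0.0015183838
Divide by 2^2 − 1 = 3: 0.0015183838/3 = 0.0005061279
R = A(h/2) + (A(h/2) − A(h))/3 = 0.2092199702 + 0.0005061279 = 0.2097260981
Correction |R − A(h/2)| = 5.061e-04; gap |A(h/2) − A(h)| = 1.518e-03.

0.209726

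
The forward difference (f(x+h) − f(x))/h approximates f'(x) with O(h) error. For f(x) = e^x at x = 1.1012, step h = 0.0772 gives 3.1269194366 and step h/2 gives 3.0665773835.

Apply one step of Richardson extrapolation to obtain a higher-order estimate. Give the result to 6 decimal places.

3.006235

Method order is 1; weight 2^1 = 2.
2^1 × A(h/2) = 6.1331547670; minus A(h) gives 3.0062353304.
Divide by 2^1 − 1 = 1.
R = 3.0062353304/1 = 3.0062353304
Shift from A(h/2): −0.0603420531.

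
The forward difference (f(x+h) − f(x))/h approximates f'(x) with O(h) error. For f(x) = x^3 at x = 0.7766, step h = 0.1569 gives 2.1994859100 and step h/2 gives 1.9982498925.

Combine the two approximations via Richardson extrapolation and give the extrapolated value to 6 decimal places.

Leading term ∝ h^1; use weight 2 = 2^1.
2^1 × A(h/2) = 3.9964997850; minus A(h) gives 1.7970138750.
R = 1.7970138750/1 = 1.7970138750

1.797014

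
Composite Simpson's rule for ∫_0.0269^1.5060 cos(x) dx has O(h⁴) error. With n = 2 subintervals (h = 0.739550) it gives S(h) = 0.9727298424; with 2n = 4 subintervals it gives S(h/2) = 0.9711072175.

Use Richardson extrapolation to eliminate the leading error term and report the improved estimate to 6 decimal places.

r = 4, so 2^r = 16.
Numerator 16*A(h/2) − A(h) = 16*0.9711072175 − 0.9727298424 = 14.5649856376
Divide by 2^4 − 1 = 15.
R = 14.5649856376/15 = 0.9709990425
Correction |R − A(h/2)| = 1.082e-04; gap |A(h/2) − A(h)| = 1.623e-03.

0.970999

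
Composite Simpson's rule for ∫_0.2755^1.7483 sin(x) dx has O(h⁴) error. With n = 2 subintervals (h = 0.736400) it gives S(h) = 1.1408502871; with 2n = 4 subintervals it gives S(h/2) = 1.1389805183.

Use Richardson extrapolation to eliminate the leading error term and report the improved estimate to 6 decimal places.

1.138856

Method order is 4; weight 2^4 = 16.
16·1.1389805183 = 18.2236882928; 18.2236882928 − 1.1408502871 = 17.0828380057
Extrapolated: 17.0828380057 / 15 = 1.1388558670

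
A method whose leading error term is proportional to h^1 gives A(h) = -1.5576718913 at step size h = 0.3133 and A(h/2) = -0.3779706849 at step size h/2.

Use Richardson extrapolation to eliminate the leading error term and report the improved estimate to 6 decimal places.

r = 1: numerator weight 2, denominator 1.
Weighted: (-0.7559413698) − (-1.5576718913) = 0.8017305215
Divide by 2^1 − 1 = 1.
R = 0.8017305215/1 = 0.8017305215

0.801731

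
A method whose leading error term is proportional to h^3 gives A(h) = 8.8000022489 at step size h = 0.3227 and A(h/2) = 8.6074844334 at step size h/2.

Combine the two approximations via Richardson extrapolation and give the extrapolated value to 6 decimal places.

8.579982

With r = 3 the leading error scales as h^3, so the weight is 2^3 = 8.
Top: 8(8.6074844334) − (8.8000022489) = 60.0598732183
R = 60.0598732183/7 = 8.5799818883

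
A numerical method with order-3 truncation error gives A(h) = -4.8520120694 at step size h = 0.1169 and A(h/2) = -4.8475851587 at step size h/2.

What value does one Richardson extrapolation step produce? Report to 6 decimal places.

Method order is 3; weight 2^3 = 8.
8 × (-4.8475851587) = -38.7806812696; (-38.7806812696) − (-4.8520120694) = -33.9286692002
Denominator 8 − 1 = 7.
Extrapolated: (-33.9286692002) / 7 = -4.8469527429
Shift from A(h/2): +0.0006324158.

-4.846953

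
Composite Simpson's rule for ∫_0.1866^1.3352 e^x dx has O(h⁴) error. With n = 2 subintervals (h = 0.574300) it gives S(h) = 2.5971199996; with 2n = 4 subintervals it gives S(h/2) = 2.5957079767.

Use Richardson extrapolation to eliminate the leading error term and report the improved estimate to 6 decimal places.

Method order is 4; weight 2^4 = 16.
Top: 16(2.5957079767) − (2.5971199996) = 38.9342076276
Denominator 16 − 1 = 15.
38.9342076276 ÷ 15 = 2.5956138418

2.595614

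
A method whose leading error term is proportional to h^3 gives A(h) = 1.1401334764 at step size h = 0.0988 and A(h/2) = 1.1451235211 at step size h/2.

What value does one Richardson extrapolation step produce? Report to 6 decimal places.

1.145836

r = 3: numerator weight 8, denominator 7.
2^3·A(h/2) = 9.1609881688; minus A(h) gives 8.0208546924.
Divide by 2^3 − 1 = 7.
R = 8.0208546924/7 = 1.1458363846
Gap between inputs: 4.990e-03; correction applied: +0.0007128635.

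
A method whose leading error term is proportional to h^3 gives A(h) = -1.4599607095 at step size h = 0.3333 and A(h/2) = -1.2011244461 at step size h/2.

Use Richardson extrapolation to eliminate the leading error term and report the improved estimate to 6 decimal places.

-1.164148

r = 3: numerator weight 8, denominator 7.
8 × (-1.2011244461) = -9.6089955688; subtract (-1.4599607095) → -8.1490348593
Divide by 2^3 − 1 = 7.
(8 × (-1.2011244461) − (-1.4599607095))/(8 − 1) = -1.1641478370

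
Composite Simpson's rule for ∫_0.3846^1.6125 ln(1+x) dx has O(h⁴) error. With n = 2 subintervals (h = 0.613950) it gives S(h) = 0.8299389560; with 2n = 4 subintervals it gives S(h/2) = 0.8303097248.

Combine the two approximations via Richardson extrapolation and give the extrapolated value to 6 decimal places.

With r = 4 the leading error scales as h^4, so the weight is 2^4 = 16.
Top: 16(0.8303097248) − (0.8299389560) = 12.4550166408
R = 12.4550166408/15 = 0.8303344427
Correction |R − A(h/2)| = 2.472e-05; gap |A(h/2) − A(h)| = 3.708e-04.

0.830334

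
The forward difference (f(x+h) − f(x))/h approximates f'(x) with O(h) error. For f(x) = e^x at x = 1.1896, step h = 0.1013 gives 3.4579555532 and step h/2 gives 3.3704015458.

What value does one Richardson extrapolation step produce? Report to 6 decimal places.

3.282848

r = 1: numerator weight 2, denominator 1.
2*3.3704015458 − 3.4579555532 = 3.2828475384
3.2828475384 ÷ 1 = 3.2828475384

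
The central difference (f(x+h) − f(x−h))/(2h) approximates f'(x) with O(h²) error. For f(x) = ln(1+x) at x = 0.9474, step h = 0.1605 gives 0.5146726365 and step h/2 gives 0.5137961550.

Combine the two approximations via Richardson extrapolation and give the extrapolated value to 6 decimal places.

With r = 2 the leading error scales as h^2, so the weight is 2^2 = 4.
4*0.5137961550 = 2.0551846200; subtract 0.5146726365 → 1.5405119835
(4*0.5137961550 − 0.5146726365)/(4 − 1) = 0.5135039945
Gap between inputs: 8.765e-04; correction applied: −0.0002921605.

0.513504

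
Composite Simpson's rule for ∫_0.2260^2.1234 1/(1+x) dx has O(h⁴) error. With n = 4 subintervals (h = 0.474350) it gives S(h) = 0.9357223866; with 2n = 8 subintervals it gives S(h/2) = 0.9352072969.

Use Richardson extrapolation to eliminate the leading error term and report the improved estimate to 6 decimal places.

0.935173

Leading term ∝ h^4; use weight 16 = 2^4.
16×0.9352072969 = 14.9633167504; 14.9633167504 − 0.9357223866 = 14.0275943638
Denominator 16 − 1 = 15.
Result: 0.9351729576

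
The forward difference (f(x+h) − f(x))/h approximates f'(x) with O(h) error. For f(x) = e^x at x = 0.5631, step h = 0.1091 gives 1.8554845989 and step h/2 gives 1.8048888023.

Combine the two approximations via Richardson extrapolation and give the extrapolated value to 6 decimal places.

1.754293

Order 1 gives 2^r = 2 and 2^r − 1 = 1.
2×1.8048888023 = 3.6097776046; subtract 1.8554845989 → 1.7542930057
Divide by 2^1 − 1 = 1.
Result: 1.7542930057
Gap between inputs: 5.060e-02; correction applied: −0.0505957966.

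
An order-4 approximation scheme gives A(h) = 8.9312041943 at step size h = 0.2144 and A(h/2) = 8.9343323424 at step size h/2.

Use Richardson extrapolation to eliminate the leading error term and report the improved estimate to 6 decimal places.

The method has order 4: 2^4 = 16.
16·8.9343323424 − 8.9312041943 = 134.0181132841
Denominator 16 − 1 = 15.
R = 134.0181132841/15 = 8.9345408856
Gap between inputs: 3.128e-03; correction applied: +0.0002085432.

8.934541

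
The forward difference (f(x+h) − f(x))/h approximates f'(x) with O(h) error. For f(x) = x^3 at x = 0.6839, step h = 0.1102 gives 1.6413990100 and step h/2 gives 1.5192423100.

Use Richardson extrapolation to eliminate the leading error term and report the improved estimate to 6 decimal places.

1.397086

Error is O(h^1); halving h shrinks it by 2^1 = 2.
A(h/2) − A(h) = 1.5192423100 − 1.6413990100 = -0.1221567000
Correction (A(h/2) − A(h))/(2 − 1) = (-0.1221567000)/1 = -0.1221567000
R = A(h/2) + (A(h/2) − A(h))/1 = 1.5192423100 − 0.1221567000 = 1.3970856100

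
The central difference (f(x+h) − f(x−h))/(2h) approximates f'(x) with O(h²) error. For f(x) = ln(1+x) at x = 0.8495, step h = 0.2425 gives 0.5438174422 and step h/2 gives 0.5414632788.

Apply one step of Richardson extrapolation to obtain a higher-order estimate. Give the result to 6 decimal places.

Error is O(h^2); halving h shrinks it by 2^2 = 4.
4 × 0.5414632788 = 2.1658531152; subtract 0.5438174422 → 1.6220356730
Extrapolated: 1.6220356730 / 3 = 0.5406785577
Gap between inputs: 2.354e-03; correction applied: −0.0007847211.

0.540679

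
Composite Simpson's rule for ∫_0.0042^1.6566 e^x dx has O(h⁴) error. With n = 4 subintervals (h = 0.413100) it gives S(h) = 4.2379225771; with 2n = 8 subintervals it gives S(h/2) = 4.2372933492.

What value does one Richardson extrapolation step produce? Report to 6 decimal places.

4.237251

Method order is 4; weight 2^4 = 16.
Difference of the inputs: 4.2372933492 − 4.2379225771 = -0.0006292279
Divide by 2^4 − 1 = 15: (-0.0006292279)/15 = -0.0000419485
R = A(h/2) + (A(h/2) − A(h))/15 = 4.2372933492 − 0.0000419485 = 4.2372514007
Correction |R − A(h/2)| = 4.195e-05; gap |A(h/2) − A(h)| = 6.292e-04.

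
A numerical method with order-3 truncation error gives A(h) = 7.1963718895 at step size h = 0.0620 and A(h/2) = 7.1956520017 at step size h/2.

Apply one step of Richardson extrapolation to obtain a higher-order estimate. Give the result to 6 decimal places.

7.195549

The method has order 3: 2^3 = 8.
Weighted: 57.5652160136 − 7.1963718895 = 50.3688441241
Extrapolated: 50.3688441241 / 7 = 7.1955491606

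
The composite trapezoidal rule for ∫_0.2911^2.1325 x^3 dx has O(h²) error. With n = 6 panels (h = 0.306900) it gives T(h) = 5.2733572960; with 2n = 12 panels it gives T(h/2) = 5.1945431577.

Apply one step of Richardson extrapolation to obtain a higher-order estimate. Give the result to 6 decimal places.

r = 2: numerator weight 4, denominator 3.
2^2 × A(h/2) = 20.7781726308; minus A(h) gives 15.5048153348.
Extrapolated: 15.5048153348 / 3 = 5.1682717783
Correction |R − A(h/2)| = 2.627e-02; gap |A(h/2) − A(h)| = 7.881e-02.

5.168272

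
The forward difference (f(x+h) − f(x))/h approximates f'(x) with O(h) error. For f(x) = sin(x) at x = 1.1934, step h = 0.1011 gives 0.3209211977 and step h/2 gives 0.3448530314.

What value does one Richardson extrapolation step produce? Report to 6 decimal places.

0.368785

The method has order 1: 2^1 = 2.
2^1·A(h/2) = 0.6897060628; minus A(h) gives 0.3687848651.
Denominator 2 − 1 = 1.
R = 0.3687848651/1 = 0.3687848651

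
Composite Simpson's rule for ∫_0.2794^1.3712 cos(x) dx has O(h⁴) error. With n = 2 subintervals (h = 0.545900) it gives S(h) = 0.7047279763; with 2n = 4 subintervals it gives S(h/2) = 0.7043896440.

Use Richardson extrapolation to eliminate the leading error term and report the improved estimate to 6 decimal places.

r = 4: numerator weight 16, denominator 15.
A(h/2) − A(h) = 0.7043896440 − 0.7047279763 = -0.0003383323
Correction (A(h/2) − A(h))/(16 − 1) = (-0.0003383323)/15 = -0.0000225555
R = A(h/2) + (A(h/2) − A(h))/15 = 0.7043896440 − 0.0000225555 = 0.7043670885

0.704367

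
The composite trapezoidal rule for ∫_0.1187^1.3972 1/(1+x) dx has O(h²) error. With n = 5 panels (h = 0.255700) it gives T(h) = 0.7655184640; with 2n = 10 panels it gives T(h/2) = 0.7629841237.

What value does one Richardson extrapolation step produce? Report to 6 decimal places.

The method has order 2: 2^2 = 4.
4*0.7629841237 = 3.0519364948; 3.0519364948 − 0.7655184640 = 2.2864180308
Divide by 2^2 − 1 = 3.
R = 2.2864180308/3 = 0.7621393436
Shift from A(h/2): −0.0008447801.

0.762139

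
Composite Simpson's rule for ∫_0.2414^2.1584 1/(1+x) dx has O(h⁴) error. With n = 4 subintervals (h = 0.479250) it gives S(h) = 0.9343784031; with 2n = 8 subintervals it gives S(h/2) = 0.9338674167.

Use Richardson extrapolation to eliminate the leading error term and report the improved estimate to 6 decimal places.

0.933833

Leading term ∝ h^4; use weight 16 = 2^4.
A(h/2) − A(h) = 0.9338674167 − 0.9343784031 = -0.0005109864
Correction (A(h/2) − A(h))/(16 − 1) = (-0.0005109864)/15 = -0.0000340658
R = 0.9338674167 − 0.0000340658 = 0.9338333509
Correction |R − A(h/2)| = 3.407e-05; gap |A(h/2) − A(h)| = 5.110e-04.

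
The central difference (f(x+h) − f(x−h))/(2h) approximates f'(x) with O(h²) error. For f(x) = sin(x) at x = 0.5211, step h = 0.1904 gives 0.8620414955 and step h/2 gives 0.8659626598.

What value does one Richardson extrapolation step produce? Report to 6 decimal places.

The method has order 2: 2^2 = 4.
Top: 4(0.8659626598) − (0.8620414955) = 2.6018091437
Divide by 2^2 − 1 = 3.
Extrapolated: 2.6018091437 / 3 = 0.8672697146

0.867270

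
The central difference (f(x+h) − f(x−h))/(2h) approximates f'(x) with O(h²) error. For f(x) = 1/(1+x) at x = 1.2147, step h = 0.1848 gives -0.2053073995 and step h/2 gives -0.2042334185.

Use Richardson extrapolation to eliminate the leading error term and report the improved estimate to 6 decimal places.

Leading term ∝ h^2; use weight 4 = 2^2.
Weighted: (-0.8169336740) − (-0.2053073995) = -0.6116262745
Denominator 4 − 1 = 3.
(-0.6116262745) ÷ 3 = -0.2038754248
Gap between inputs: 1.074e-03; correction applied: +0.0003579937.

-0.203875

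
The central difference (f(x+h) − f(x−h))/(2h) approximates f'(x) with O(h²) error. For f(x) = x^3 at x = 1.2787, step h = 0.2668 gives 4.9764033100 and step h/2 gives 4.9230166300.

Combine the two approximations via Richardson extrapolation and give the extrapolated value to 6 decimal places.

Error is O(h^2); halving h shrinks it by 2^2 = 4.
4×4.9230166300 = 19.6920665200; 19.6920665200 − 4.9764033100 = 14.7156632100
(4×4.9230166300 − 4.9764033100)/(4 − 1) = 4.9052210700
Shift from A(h/2): −0.0177955600.

4.905221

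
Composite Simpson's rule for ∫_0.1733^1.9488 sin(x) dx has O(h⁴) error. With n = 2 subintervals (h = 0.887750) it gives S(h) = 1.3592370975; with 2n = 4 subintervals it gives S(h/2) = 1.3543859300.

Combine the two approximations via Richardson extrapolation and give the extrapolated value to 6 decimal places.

Leading term ∝ h^4; use weight 16 = 2^4.
Numerator 16×A(h/2) − A(h) = 16×1.3543859300 − 1.3592370975 = 20.3109377825
Divide by 2^4 − 1 = 15.
Extrapolated: 20.3109377825 / 15 = 1.3540625188
Gap between inputs: 4.851e-03; correction applied: −0.0003234112.

1.354063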